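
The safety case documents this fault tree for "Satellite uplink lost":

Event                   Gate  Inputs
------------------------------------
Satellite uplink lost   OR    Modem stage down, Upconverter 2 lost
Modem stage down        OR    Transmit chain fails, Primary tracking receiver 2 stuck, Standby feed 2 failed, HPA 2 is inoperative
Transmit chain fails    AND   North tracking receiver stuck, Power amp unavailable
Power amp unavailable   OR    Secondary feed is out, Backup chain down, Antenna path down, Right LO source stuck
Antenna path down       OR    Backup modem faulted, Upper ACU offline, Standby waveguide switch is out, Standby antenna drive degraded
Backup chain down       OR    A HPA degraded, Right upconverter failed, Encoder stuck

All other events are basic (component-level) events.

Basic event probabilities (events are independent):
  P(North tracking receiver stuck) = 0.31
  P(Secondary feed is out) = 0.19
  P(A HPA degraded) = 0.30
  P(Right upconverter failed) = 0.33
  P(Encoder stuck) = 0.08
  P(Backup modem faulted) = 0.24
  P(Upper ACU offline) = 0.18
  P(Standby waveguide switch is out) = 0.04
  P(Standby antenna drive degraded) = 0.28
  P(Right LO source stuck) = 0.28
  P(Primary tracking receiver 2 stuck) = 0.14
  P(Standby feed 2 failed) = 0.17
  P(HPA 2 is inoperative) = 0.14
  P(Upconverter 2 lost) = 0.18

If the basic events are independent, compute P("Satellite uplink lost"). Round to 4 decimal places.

P(Backup chain down) [OR] = 1 − (1−0.30) × (1−0.33) × (1−0.08) = 0.568520
P(Antenna path down) [OR] = 1 − (1−0.24) × (1−0.18) × (1−0.04) × (1−0.28) = 0.569244
P(Power amp unavailable) [OR] = 1 − (1−0.19) × (1−0.568520) × (1−0.569244) × (1−0.28) = 0.891605
P(Transmit chain fails) [AND] = 0.31 × 0.891605 = 0.276398
P(Modem stage down) [OR] = 1 − (1−0.276398) × (1−0.14) × (1−0.17) × (1−0.14) = 0.555804
P(Satellite uplink lost) [OR] = 1 − (1−0.555804) × (1−0.18) = 0.635759
Rounded to 4 decimal places: P(Satellite uplink lost) ≈ 0.6358.

0.6358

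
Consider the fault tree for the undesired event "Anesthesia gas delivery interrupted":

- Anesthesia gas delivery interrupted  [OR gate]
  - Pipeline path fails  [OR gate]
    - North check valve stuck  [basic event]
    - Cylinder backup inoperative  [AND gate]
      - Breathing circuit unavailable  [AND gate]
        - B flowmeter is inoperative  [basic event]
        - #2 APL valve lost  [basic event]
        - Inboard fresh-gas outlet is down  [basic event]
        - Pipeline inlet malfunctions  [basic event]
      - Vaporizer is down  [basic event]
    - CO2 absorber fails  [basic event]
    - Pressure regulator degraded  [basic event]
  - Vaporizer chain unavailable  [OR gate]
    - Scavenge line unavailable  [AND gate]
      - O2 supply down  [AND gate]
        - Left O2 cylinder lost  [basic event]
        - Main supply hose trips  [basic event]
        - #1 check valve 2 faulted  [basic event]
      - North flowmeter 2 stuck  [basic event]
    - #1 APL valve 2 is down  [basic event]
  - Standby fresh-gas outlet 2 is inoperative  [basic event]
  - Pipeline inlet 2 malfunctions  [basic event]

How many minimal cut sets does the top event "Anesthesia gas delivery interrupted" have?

8

Breathing circuit unavailable [AND]: one cut set from each child combined → 1 × 1 × 1 × 1 = 1 cut set(s).
Cylinder backup inoperative [AND]: one cut set from each child combined → 1 × 1 = 1 cut set(s).
Pipeline path fails [OR]: union of children's cut sets → 4 cut set(s).
O2 supply down [AND]: one cut set from each child combined → 1 × 1 × 1 = 1 cut set(s).
Scavenge line unavailable [AND]: one cut set from each child combined → 1 × 1 = 1 cut set(s).
Vaporizer chain unavailable [OR]: union of children's cut sets → 2 cut set(s).
Anesthesia gas delivery interrupted [OR]: union of children's cut sets → 8 cut set(s).
Minimal cut sets: {North check valve stuck}; {#2 APL valve lost, B flowmeter is inoperative, Inboard fresh-gas outlet is down, Pipeline inlet malfunctions, Vaporizer is down}; {CO2 absorber fails}; {Pressure regulator degraded}; {#1 check valve 2 faulted, Left O2 cylinder lost, Main supply hose trips, North flowmeter 2 stuck}; {#1 APL valve 2 is down}; {Standby fresh-gas outlet 2 is inoperative}; {Pipeline inlet 2 malfunctions}.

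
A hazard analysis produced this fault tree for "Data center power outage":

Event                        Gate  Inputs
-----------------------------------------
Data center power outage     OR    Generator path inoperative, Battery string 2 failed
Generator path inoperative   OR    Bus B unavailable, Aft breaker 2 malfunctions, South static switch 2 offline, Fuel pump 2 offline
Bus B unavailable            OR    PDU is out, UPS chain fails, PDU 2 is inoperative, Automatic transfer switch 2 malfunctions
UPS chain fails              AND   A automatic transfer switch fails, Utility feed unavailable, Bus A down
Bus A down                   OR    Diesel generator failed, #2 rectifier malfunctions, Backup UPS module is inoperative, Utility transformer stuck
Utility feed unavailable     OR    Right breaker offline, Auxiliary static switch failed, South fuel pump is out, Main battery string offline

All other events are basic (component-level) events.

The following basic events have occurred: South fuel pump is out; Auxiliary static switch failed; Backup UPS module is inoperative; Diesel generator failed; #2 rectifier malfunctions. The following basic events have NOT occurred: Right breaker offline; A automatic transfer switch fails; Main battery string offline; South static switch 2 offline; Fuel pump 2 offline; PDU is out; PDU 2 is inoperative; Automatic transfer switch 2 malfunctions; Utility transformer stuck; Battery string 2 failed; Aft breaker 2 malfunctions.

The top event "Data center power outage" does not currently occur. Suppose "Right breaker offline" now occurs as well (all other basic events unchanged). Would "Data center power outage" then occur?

No

Counterfactual: set "Right breaker offline" to occurred.
Utility feed unavailable [OR]: Right breaker offline=occurs, Auxiliary static switch failed=occurs, South fuel pump is out=occurs, Main battery string offline=not → at least one input occurs → occurs.
Bus A down [OR]: Diesel generator failed=occurs, #2 rectifier malfunctions=occurs, Backup UPS module is inoperative=occurs, Utility transformer stuck=not → at least one input occurs → occurs.
UPS chain fails [AND]: A automatic transfer switch fails=not, Utility feed unavailable=occurs, Bus A down=occurs → not all inputs occur → does not occur.
Bus B unavailable [OR]: PDU is out=not, UPS chain fails=not, PDU 2 is inoperative=not, Automatic transfer switch 2 malfunctions=not → no input occurs → does not occur.
Generator path inoperative [OR]: Bus B unavailable=not, Aft breaker 2 malfunctions=not, South static switch 2 offline=not, Fuel pump 2 offline=not → no input occurs → does not occur.
Data center power outage [OR]: Generator path inoperative=not, Battery string 2 failed=not → no input occurs → does not occur.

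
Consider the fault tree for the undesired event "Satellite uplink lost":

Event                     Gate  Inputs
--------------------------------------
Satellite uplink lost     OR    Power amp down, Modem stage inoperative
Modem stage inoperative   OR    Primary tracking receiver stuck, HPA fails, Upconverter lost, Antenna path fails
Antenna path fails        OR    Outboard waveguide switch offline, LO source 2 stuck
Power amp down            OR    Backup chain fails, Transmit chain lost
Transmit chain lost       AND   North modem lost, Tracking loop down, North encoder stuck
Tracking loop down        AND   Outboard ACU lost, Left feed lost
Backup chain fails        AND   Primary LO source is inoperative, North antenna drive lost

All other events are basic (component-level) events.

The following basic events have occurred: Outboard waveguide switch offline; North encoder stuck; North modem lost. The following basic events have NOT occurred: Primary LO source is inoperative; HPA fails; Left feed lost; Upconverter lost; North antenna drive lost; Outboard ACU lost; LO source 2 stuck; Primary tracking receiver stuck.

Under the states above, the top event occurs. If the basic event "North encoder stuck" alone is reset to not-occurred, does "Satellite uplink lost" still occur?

Yes

Counterfactual: set "North encoder stuck" to not occurred.
Backup chain fails [AND]: Primary LO source is inoperative=not, North antenna drive lost=not → not all inputs occur → does not occur.
Tracking loop down [AND]: Outboard ACU lost=not, Left feed lost=not → not all inputs occur → does not occur.
Transmit chain lost [AND]: North modem lost=occurs, Tracking loop down=not, North encoder stuck=not → not all inputs occur → does not occur.
Power amp down [OR]: Backup chain fails=not, Transmit chain lost=not → no input occurs → does not occur.
Antenna path fails [OR]: Outboard waveguide switch offline=occurs, LO source 2 stuck=not → at least one input occurs → occurs.
Modem stage inoperative [OR]: Primary tracking receiver stuck=not, HPA fails=not, Upconverter lost=not, Antenna path fails=occurs → at least one input occurs → occurs.
Satellite uplink lost [OR]: Power amp down=not, Modem stage inoperative=occurs → at least one input occurs → occurs.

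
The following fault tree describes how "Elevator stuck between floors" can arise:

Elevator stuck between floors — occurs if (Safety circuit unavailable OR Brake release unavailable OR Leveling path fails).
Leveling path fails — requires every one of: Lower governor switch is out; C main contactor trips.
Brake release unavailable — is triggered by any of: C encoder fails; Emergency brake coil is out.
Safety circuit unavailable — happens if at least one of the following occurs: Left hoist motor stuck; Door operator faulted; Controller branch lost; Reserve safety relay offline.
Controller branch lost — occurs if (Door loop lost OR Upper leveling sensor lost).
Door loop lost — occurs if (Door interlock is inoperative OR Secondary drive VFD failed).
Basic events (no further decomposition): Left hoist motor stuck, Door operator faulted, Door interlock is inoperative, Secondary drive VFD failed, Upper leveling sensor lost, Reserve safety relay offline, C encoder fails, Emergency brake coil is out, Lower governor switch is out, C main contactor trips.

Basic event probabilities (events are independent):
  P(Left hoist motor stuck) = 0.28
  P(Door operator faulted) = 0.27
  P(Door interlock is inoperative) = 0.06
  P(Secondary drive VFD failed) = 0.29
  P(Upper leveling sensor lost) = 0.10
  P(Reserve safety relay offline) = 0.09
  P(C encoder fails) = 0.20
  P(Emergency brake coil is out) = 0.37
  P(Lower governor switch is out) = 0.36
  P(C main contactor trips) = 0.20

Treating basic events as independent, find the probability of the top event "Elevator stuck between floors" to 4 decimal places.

0.8656

P(Door loop lost) [OR] = 1 − (1−0.06) × (1−0.29) = 0.332600
P(Controller branch lost) [OR] = 1 − (1−0.332600) × (1−0.10) = 0.399340
P(Safety circuit unavailable) [OR] = 1 − (1−0.28) × (1−0.27) × (1−0.399340) × (1−0.09) = 0.712707
P(Brake release unavailable) [OR] = 1 − (1−0.20) × (1−0.37) = 0.496000
P(Leveling path fails) [AND] = 0.36 × 0.20 = 0.072000
P(Elevator stuck between floors) [OR] = 1 − (1−0.712707) × (1−0.496000) × (1−0.072000) = 0.865630
Rounded to 4 decimal places: P(Elevator stuck between floors) ≈ 0.8656.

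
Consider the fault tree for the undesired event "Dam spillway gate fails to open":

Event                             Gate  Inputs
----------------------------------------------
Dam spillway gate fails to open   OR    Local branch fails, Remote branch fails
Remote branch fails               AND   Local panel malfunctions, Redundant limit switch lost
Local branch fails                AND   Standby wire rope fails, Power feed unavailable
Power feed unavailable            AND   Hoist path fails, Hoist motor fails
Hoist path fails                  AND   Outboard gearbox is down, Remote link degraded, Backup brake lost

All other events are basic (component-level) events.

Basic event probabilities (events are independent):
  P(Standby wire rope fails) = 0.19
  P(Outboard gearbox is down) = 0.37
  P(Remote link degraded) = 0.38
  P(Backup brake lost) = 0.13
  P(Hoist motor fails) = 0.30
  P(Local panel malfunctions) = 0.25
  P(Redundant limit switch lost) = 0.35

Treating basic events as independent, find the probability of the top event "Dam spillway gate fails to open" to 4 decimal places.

0.0885

P(Hoist path fails) [AND] = 0.37 × 0.38 × 0.13 = 0.018278
P(Power feed unavailable) [AND] = 0.018278 × 0.30 = 0.005483
P(Local branch fails) [AND] = 0.19 × 0.005483 = 0.001042
P(Remote branch fails) [AND] = 0.25 × 0.35 = 0.087500
P(Dam spillway gate fails to open) [OR] = 1 − (1−0.001042) × (1−0.087500) = 0.088451
Rounded to 4 decimal places: P(Dam spillway gate fails to open) ≈ 0.0885.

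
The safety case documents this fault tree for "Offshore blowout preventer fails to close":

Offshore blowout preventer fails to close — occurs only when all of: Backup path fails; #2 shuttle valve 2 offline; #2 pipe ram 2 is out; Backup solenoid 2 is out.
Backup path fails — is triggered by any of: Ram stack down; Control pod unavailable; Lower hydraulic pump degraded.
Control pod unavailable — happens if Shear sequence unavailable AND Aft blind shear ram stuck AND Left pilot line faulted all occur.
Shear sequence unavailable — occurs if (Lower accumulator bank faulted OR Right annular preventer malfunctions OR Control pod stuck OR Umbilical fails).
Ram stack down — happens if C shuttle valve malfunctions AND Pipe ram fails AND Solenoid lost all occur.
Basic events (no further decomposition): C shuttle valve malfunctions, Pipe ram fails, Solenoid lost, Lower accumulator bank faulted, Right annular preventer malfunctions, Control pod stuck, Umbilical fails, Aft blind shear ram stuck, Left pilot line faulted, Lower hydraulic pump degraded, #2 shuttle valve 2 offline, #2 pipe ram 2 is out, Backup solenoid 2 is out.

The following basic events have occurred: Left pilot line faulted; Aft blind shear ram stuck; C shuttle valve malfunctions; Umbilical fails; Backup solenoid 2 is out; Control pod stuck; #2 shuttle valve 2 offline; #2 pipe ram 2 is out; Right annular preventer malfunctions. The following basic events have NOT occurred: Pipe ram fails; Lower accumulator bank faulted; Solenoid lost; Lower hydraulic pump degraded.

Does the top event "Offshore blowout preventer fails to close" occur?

Ram stack down [AND]: C shuttle valve malfunctions=occurs, Pipe ram fails=not, Solenoid lost=not → not all inputs occur → does not occur.
Shear sequence unavailable [OR]: Lower accumulator bank faulted=not, Right annular preventer malfunctions=occurs, Control pod stuck=occurs, Umbilical fails=occurs → at least one input occurs → occurs.
Control pod unavailable [AND]: Shear sequence unavailable=occurs, Aft blind shear ram stuck=occurs, Left pilot line faulted=occurs → all inputs occur → occurs.
Backup path fails [OR]: Ram stack down=not, Control pod unavailable=occurs, Lower hydraulic pump degraded=not → at least one input occurs → occurs.
Offshore blowout preventer fails to close [AND]: Backup path fails=occurs, #2 shuttle valve 2 offline=occurs, #2 pipe ram 2 is out=occurs, Backup solenoid 2 is out=occurs → all inputs occur → occurs.

Yes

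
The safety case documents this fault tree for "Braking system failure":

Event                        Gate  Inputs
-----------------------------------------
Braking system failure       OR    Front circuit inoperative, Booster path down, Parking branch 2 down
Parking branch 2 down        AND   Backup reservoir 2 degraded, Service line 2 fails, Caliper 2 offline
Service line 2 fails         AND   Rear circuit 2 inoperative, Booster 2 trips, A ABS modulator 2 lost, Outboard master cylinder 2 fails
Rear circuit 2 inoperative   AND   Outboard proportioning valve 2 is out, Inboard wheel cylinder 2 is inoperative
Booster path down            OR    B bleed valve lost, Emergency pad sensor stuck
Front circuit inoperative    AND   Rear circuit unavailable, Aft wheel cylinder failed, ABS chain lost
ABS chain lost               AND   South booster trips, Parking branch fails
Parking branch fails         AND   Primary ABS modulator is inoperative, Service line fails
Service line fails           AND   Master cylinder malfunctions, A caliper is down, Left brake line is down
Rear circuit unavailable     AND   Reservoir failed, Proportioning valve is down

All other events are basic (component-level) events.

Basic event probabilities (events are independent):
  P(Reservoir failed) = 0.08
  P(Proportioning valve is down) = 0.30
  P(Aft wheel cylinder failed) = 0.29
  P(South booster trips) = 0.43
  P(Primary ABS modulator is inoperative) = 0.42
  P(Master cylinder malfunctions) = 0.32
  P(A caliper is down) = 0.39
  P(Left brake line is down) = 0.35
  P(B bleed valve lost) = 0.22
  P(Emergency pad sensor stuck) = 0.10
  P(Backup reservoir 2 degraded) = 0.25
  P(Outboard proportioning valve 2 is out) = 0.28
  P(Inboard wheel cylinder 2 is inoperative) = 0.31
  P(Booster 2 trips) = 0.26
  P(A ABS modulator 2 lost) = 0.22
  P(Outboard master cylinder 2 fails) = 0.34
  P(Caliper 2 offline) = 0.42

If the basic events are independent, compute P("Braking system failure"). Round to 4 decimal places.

P(Rear circuit unavailable) [AND] = 0.08 × 0.30 = 0.024000
P(Service line fails) [AND] = 0.32 × 0.39 × 0.35 = 0.043680
P(Parking branch fails) [AND] = 0.42 × 0.043680 = 0.018346
P(ABS chain lost) [AND] = 0.43 × 0.018346 = 0.007889
P(Front circuit inoperative) [AND] = 0.024000 × 0.29 × 0.007889 = 0.000055
P(Booster path down) [OR] = 1 − (1−0.22) × (1−0.10) = 0.298000
P(Rear circuit 2 inoperative) [AND] = 0.28 × 0.31 = 0.086800
P(Service line 2 fails) [AND] = 0.086800 × 0.26 × 0.22 × 0.34 = 0.001688
P(Parking branch 2 down) [AND] = 0.25 × 0.001688 × 0.42 = 0.000177
P(Braking system failure) [OR] = 1 − (1−0.000055) × (1−0.298000) × (1−0.000177) = 0.298163
Rounded to 4 decimal places: P(Braking system failure) ≈ 0.2982.

0.2982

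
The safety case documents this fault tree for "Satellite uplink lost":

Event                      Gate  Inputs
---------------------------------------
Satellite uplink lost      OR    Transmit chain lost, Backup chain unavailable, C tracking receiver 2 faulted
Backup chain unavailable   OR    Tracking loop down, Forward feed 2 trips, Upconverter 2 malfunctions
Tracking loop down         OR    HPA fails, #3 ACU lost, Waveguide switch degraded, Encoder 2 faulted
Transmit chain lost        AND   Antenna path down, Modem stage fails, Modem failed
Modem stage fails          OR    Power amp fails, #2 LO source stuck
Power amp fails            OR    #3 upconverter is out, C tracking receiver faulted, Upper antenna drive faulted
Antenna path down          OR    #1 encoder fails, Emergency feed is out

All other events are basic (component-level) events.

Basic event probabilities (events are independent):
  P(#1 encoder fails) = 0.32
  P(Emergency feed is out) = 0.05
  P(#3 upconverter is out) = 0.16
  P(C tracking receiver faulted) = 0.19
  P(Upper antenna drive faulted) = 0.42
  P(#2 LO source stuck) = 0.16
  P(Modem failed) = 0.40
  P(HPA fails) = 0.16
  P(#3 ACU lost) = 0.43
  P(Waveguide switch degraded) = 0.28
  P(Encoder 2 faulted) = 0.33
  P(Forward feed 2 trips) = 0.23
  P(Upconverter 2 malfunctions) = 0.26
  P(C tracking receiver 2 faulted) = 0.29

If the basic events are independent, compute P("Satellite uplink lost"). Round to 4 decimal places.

0.9154

P(Antenna path down) [OR] = 1 − (1−0.32) × (1−0.05) = 0.354000
P(Power amp fails) [OR] = 1 − (1−0.16) × (1−0.19) × (1−0.42) = 0.605368
P(Modem stage fails) [OR] = 1 − (1−0.605368) × (1−0.16) = 0.668509
P(Transmit chain lost) [AND] = 0.354000 × 0.668509 × 0.40 = 0.094661
P(Tracking loop down) [OR] = 1 − (1−0.16) × (1−0.43) × (1−0.28) × (1−0.33) = 0.769027
P(Backup chain unavailable) [OR] = 1 − (1−0.769027) × (1−0.23) × (1−0.26) = 0.868392
P(Satellite uplink lost) [OR] = 1 − (1−0.094661) × (1−0.868392) × (1−0.29) = 0.915404
Rounded to 4 decimal places: P(Satellite uplink lost) ≈ 0.9154.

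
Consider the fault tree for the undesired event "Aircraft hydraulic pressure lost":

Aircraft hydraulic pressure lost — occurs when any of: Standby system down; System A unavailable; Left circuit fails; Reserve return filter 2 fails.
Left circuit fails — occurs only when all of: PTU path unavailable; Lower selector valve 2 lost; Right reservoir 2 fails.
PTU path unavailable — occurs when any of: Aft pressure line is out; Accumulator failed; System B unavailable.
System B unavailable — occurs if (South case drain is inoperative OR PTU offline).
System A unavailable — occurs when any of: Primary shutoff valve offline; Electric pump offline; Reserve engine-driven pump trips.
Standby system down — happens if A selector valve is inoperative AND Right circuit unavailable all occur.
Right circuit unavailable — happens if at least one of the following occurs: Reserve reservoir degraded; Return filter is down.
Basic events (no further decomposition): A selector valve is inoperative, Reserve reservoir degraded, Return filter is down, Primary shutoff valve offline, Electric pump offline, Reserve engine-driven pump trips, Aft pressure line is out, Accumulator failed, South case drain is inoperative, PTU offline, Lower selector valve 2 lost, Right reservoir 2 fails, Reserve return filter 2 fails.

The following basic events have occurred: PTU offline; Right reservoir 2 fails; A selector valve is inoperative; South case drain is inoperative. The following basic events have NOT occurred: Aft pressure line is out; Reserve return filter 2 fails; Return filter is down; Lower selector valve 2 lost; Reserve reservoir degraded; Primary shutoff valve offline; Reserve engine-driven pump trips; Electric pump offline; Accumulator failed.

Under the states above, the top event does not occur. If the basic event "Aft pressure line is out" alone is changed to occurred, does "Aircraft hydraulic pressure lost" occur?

No

Counterfactual: set "Aft pressure line is out" to occurred.
Right circuit unavailable [OR]: Reserve reservoir degraded=not, Return filter is down=not → no input occurs → does not occur.
Standby system down [AND]: A selector valve is inoperative=occurs, Right circuit unavailable=not → not all inputs occur → does not occur.
System A unavailable [OR]: Primary shutoff valve offline=not, Electric pump offline=not, Reserve engine-driven pump trips=not → no input occurs → does not occur.
System B unavailable [OR]: South case drain is inoperative=occurs, PTU offline=occurs → at least one input occurs → occurs.
PTU path unavailable [OR]: Aft pressure line is out=occurs, Accumulator failed=not, System B unavailable=occurs → at least one input occurs → occurs.
Left circuit fails [AND]: PTU path unavailable=occurs, Lower selector valve 2 lost=not, Right reservoir 2 fails=occurs → not all inputs occur → does not occur.
Aircraft hydraulic pressure lost [OR]: Standby system down=not, System A unavailable=not, Left circuit fails=not, Reserve return filter 2 fails=not → no input occurs → does not occur.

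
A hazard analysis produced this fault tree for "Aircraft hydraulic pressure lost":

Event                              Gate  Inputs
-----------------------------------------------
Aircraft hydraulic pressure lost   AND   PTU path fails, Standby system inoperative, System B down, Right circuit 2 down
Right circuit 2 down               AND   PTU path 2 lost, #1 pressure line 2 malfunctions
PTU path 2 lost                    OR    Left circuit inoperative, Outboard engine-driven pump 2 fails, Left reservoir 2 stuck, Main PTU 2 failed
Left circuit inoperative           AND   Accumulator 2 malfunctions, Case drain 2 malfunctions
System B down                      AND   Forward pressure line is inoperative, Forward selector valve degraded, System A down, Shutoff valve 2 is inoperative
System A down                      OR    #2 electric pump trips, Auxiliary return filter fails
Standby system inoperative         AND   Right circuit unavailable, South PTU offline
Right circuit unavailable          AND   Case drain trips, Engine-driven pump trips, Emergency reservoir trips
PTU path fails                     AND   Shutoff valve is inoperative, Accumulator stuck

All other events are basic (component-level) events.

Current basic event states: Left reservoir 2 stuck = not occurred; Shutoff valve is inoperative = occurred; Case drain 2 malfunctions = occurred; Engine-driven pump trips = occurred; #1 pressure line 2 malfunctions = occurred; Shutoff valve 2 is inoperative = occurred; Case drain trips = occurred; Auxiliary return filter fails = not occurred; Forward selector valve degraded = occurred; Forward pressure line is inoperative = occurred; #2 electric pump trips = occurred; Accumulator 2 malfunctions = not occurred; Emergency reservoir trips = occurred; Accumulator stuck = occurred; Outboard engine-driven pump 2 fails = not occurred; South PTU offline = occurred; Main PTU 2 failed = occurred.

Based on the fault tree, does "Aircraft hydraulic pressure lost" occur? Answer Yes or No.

Yes

PTU path fails [AND]: Shutoff valve is inoperative=occurs, Accumulator stuck=occurs → all inputs occur → occurs.
Right circuit unavailable [AND]: Case drain trips=occurs, Engine-driven pump trips=occurs, Emergency reservoir trips=occurs → all inputs occur → occurs.
Standby system inoperative [AND]: Right circuit unavailable=occurs, South PTU offline=occurs → all inputs occur → occurs.
System A down [OR]: #2 electric pump trips=occurs, Auxiliary return filter fails=not → at least one input occurs → occurs.
System B down [AND]: Forward pressure line is inoperative=occurs, Forward selector valve degraded=occurs, System A down=occurs, Shutoff valve 2 is inoperative=occurs → all inputs occur → occurs.
Left circuit inoperative [AND]: Accumulator 2 malfunctions=not, Case drain 2 malfunctions=occurs → not all inputs occur → does not occur.
PTU path 2 lost [OR]: Left circuit inoperative=not, Outboard engine-driven pump 2 fails=not, Left reservoir 2 stuck=not, Main PTU 2 failed=occurs → at least one input occurs → occurs.
Right circuit 2 down [AND]: PTU path 2 lost=occurs, #1 pressure line 2 malfunctions=occurs → all inputs occur → occurs.
Aircraft hydraulic pressure lost [AND]: PTU path fails=occurs, Standby system inoperative=occurs, System B down=occurs, Right circuit 2 down=occurs → all inputs occur → occurs.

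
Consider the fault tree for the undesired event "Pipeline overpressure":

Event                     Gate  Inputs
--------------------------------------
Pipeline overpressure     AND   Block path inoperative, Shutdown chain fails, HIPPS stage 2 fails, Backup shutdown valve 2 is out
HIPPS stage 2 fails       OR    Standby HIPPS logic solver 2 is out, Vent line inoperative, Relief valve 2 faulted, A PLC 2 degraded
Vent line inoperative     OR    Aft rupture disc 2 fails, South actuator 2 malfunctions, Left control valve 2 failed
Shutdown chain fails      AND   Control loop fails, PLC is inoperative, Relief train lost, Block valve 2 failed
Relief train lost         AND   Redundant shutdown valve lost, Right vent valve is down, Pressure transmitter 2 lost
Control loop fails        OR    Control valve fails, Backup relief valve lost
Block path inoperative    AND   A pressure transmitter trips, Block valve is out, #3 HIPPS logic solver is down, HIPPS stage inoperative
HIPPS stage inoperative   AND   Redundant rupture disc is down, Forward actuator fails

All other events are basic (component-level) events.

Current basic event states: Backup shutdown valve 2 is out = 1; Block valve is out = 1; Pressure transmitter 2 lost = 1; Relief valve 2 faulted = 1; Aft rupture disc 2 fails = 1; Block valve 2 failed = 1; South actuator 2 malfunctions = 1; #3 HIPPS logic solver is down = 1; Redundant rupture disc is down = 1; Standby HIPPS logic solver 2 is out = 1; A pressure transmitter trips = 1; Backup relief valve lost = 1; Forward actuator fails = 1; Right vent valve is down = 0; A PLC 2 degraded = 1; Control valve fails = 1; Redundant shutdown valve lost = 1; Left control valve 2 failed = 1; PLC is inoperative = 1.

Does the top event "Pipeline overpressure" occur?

No

HIPPS stage inoperative [AND]: Redundant rupture disc is down=occurs, Forward actuator fails=occurs → all inputs occur → occurs.
Block path inoperative [AND]: A pressure transmitter trips=occurs, Block valve is out=occurs, #3 HIPPS logic solver is down=occurs, HIPPS stage inoperative=occurs → all inputs occur → occurs.
Control loop fails [OR]: Control valve fails=occurs, Backup relief valve lost=occurs → at least one input occurs → occurs.
Relief train lost [AND]: Redundant shutdown valve lost=occurs, Right vent valve is down=not, Pressure transmitter 2 lost=occurs → not all inputs occur → does not occur.
Shutdown chain fails [AND]: Control loop fails=occurs, PLC is inoperative=occurs, Relief train lost=not, Block valve 2 failed=occurs → not all inputs occur → does not occur.
Vent line inoperative [OR]: Aft rupture disc 2 fails=occurs, South actuator 2 malfunctions=occurs, Left control valve 2 failed=occurs → at least one input occurs → occurs.
HIPPS stage 2 fails [OR]: Standby HIPPS logic solver 2 is out=occurs, Vent line inoperative=occurs, Relief valve 2 faulted=occurs, A PLC 2 degraded=occurs → at least one input occurs → occurs.
Pipeline overpressure [AND]: Block path inoperative=occurs, Shutdown chain fails=not, HIPPS stage 2 fails=occurs, Backup shutdown valve 2 is out=occurs → not all inputs occur → does not occur.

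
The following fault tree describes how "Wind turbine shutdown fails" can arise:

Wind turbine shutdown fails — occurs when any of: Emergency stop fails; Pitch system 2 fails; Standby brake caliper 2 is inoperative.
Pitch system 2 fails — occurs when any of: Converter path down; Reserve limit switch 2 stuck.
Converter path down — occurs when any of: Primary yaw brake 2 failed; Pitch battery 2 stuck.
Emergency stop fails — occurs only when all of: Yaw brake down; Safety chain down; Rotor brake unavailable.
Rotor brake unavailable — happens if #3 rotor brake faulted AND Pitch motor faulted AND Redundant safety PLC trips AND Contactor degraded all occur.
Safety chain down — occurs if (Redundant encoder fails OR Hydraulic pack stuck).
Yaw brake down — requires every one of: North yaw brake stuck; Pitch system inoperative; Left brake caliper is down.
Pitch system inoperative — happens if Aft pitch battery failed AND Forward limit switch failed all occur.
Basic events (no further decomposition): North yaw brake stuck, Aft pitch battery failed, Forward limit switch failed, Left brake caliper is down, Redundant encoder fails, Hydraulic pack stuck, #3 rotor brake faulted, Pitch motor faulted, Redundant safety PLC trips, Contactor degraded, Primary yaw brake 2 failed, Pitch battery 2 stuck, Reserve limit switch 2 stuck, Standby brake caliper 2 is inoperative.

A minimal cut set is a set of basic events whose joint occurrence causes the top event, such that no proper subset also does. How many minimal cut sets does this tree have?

Pitch system inoperative [AND]: one cut set from each child combined → 1 × 1 = 1 cut set(s).
Yaw brake down [AND]: one cut set from each child combined → 1 × 1 × 1 = 1 cut set(s).
Safety chain down [OR]: union of children's cut sets → 2 cut set(s).
Rotor brake unavailable [AND]: one cut set from each child combined → 1 × 1 × 1 × 1 = 1 cut set(s).
Emergency stop fails [AND]: one cut set from each child combined → 1 × 2 × 1 = 2 cut set(s).
Converter path down [OR]: union of children's cut sets → 2 cut set(s).
Pitch system 2 fails [OR]: union of children's cut sets → 3 cut set(s).
Wind turbine shutdown fails [OR]: union of children's cut sets → 6 cut set(s).
Minimal cut sets: {#3 rotor brake faulted, Aft pitch battery failed, Contactor degraded, Forward limit switch failed, Left brake caliper is down, North yaw brake stuck, Pitch motor faulted, Redundant encoder fails, Redundant safety PLC trips}; {#3 rotor brake faulted, Aft pitch battery failed, Contactor degraded, Forward limit switch failed, Hydraulic pack stuck, Left brake caliper is down, North yaw brake stuck, Pitch motor faulted, Redundant safety PLC trips}; {Primary yaw brake 2 failed}; {Pitch battery 2 stuck}; {Reserve limit switch 2 stuck}; {Standby brake caliper 2 is inoperative}.

6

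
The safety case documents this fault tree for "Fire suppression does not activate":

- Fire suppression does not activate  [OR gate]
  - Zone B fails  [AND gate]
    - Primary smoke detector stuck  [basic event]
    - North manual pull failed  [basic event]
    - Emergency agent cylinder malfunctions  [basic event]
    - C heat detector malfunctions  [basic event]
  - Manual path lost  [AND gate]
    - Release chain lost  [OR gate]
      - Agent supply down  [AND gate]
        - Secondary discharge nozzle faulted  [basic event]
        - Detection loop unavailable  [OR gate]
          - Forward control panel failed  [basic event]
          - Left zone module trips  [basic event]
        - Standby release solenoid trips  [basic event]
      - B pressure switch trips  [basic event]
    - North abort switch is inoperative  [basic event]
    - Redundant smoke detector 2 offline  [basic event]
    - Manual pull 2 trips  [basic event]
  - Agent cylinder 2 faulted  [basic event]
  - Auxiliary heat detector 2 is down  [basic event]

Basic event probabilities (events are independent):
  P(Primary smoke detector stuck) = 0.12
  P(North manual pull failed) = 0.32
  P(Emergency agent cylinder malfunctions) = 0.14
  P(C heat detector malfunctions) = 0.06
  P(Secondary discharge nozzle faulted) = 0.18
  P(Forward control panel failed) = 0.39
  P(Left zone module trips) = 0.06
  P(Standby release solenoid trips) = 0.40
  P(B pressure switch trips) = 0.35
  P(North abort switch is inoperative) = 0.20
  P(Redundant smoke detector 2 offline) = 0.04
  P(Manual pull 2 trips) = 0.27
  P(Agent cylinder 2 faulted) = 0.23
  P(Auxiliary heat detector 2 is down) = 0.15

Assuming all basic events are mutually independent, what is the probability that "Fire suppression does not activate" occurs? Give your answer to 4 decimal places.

0.3462

P(Zone B fails) [AND] = 0.12 × 0.32 × 0.14 × 0.06 = 0.000323
P(Detection loop unavailable) [OR] = 1 − (1−0.39) × (1−0.06) = 0.426600
P(Agent supply down) [AND] = 0.18 × 0.426600 × 0.40 = 0.030715
P(Release chain lost) [OR] = 1 − (1−0.030715) × (1−0.35) = 0.369965
P(Manual path lost) [AND] = 0.369965 × 0.20 × 0.04 × 0.27 = 0.000799
P(Fire suppression does not activate) [OR] = 1 − (1−0.000323) × (1−0.000799) × (1−0.23) × (1−0.15) = 0.346234
Rounded to 4 decimal places: P(Fire suppression does not activate) ≈ 0.3462.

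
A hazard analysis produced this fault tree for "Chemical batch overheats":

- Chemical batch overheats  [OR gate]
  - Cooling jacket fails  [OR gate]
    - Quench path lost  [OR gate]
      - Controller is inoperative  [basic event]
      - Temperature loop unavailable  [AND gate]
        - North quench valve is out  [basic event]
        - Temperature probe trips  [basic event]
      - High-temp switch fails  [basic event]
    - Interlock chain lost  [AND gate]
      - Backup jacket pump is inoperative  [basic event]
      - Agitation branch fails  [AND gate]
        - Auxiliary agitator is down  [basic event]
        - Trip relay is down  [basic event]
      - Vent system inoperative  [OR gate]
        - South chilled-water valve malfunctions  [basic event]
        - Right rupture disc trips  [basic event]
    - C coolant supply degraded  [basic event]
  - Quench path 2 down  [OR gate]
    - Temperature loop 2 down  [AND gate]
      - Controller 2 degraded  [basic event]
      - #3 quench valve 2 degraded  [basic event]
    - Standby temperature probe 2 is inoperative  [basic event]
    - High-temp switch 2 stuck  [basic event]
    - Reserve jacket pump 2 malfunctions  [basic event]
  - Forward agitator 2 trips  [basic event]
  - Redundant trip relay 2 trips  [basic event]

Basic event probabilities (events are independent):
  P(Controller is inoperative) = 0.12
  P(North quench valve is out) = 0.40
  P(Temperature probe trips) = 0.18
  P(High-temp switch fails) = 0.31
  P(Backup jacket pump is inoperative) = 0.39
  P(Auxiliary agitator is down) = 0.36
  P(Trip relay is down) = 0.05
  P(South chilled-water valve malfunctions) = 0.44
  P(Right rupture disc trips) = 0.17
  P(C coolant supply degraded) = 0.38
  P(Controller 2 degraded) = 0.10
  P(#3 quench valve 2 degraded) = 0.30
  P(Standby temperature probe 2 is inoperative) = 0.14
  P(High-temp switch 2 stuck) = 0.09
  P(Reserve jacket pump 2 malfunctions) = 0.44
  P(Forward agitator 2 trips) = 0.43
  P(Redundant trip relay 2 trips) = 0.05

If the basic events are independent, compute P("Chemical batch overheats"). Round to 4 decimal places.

0.9199

P(Temperature loop unavailable) [AND] = 0.40 × 0.18 = 0.072000
P(Quench path lost) [OR] = 1 − (1−0.12) × (1−0.072000) × (1−0.31) = 0.436518
P(Agitation branch fails) [AND] = 0.36 × 0.05 = 0.018000
P(Vent system inoperative) [OR] = 1 − (1−0.44) × (1−0.17) = 0.535200
P(Interlock chain lost) [AND] = 0.39 × 0.018000 × 0.535200 = 0.003757
P(Cooling jacket fails) [OR] = 1 − (1−0.436518) × (1−0.003757) × (1−0.38) = 0.651954
P(Temperature loop 2 down) [AND] = 0.10 × 0.30 = 0.030000
P(Quench path 2 down) [OR] = 1 − (1−0.030000) × (1−0.14) × (1−0.09) × (1−0.44) = 0.574892
P(Chemical batch overheats) [OR] = 1 − (1−0.651954) × (1−0.574892) × (1−0.43) × (1−0.05) = 0.919881
Rounded to 4 decimal places: P(Chemical batch overheats) ≈ 0.9199.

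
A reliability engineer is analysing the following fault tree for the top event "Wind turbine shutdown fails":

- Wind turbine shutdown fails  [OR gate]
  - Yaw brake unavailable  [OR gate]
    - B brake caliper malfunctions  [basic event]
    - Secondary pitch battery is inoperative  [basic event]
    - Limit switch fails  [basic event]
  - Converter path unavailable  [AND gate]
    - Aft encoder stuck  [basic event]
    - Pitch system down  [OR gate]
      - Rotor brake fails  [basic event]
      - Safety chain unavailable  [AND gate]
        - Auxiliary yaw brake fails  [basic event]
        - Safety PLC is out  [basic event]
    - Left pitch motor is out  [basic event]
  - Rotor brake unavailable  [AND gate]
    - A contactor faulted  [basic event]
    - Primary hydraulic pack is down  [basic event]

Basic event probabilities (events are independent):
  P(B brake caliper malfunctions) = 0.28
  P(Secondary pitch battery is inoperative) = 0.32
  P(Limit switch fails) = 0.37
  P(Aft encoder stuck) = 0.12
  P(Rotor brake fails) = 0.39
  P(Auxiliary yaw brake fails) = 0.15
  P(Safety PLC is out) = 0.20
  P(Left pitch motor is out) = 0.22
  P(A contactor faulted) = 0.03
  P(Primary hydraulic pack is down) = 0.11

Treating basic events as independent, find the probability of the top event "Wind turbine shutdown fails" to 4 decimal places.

P(Yaw brake unavailable) [OR] = 1 − (1−0.28) × (1−0.32) × (1−0.37) = 0.691552
P(Safety chain unavailable) [AND] = 0.15 × 0.20 = 0.030000
P(Pitch system down) [OR] = 1 − (1−0.39) × (1−0.030000) = 0.408300
P(Converter path unavailable) [AND] = 0.12 × 0.408300 × 0.22 = 0.010779
P(Rotor brake unavailable) [AND] = 0.03 × 0.11 = 0.003300
P(Wind turbine shutdown fails) [OR] = 1 − (1−0.691552) × (1−0.010779) × (1−0.003300) = 0.695884
Rounded to 4 decimal places: P(Wind turbine shutdown fails) ≈ 0.6959.

0.6959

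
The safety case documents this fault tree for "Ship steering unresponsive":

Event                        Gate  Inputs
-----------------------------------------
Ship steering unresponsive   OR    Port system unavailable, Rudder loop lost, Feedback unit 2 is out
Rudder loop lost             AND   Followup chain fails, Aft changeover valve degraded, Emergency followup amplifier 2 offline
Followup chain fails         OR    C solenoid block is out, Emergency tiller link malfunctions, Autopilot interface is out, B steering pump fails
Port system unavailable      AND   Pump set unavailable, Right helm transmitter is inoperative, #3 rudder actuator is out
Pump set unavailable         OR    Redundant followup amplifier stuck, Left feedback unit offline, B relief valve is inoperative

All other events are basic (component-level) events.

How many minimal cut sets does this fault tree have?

8

Pump set unavailable [OR]: union of children's cut sets → 3 cut set(s).
Port system unavailable [AND]: one cut set from each child combined → 3 × 1 × 1 = 3 cut set(s).
Followup chain fails [OR]: union of children's cut sets → 4 cut set(s).
Rudder loop lost [AND]: one cut set from each child combined → 4 × 1 × 1 = 4 cut set(s).
Ship steering unresponsive [OR]: union of children's cut sets → 8 cut set(s).
Minimal cut sets: {#3 rudder actuator is out, Redundant followup amplifier stuck, Right helm transmitter is inoperative}; {#3 rudder actuator is out, Left feedback unit offline, Right helm transmitter is inoperative}; {#3 rudder actuator is out, B relief valve is inoperative, Right helm transmitter is inoperative}; {Aft changeover valve degraded, C solenoid block is out, Emergency followup amplifier 2 offline}; {Aft changeover valve degraded, Emergency followup amplifier 2 offline, Emergency tiller link malfunctions}; {Aft changeover valve degraded, Autopilot interface is out, Emergency followup amplifier 2 offline}; {Aft changeover valve degraded, B steering pump fails, Emergency followup amplifier 2 offline}; {Feedback unit 2 is out}.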